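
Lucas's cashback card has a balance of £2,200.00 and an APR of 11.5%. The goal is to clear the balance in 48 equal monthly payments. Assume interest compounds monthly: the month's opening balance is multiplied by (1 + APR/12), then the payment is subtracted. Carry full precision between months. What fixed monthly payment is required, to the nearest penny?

Monthly rate r = 11.5%/12 = 0.958333% = 0.00958333.
Level-payment amortization: P = B₀·r / (1 − (1+r)^(−n)) = 2200.00·0.00958333 / (1 − 1.00958^(−48)).
Denominator 1 − (1+r)^(−48) = 0.367332211.
P = 21.0833 / 0.367332211 ≈ 57.40.

£57.40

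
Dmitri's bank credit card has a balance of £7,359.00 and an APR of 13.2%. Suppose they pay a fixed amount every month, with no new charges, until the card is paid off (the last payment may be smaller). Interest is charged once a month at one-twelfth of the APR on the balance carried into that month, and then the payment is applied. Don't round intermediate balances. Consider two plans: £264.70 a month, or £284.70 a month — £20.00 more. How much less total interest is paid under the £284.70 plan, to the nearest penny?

Monthly rate r = 13.2%/12 = 1.1% = 0.011.
At £264.70/mo: n = ⌈−ln(1 − rB₀/P)/ln(1+r)⌉ = 34 payments (last £97.06); total interest = total paid − £7,359.00 = £1,473.16.
At £284.70/mo: 31 payments (last £165.35); total interest £1,347.35.
Interest saved = £1,473.16 − £1,347.35 = £125.81.

£125.81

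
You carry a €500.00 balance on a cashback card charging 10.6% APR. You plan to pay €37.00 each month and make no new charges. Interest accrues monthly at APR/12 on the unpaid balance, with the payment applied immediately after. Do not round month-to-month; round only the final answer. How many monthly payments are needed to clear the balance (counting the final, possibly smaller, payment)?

15 months

Monthly rate r = 10.6%/12 = 0.883333% = 0.00883333.
Recurrence: B ← B·(1+r) − €37.00.
Month 1: interest €4.42; balance after payment €467.42.
Month 2: interest €4.13; balance after payment €434.55.
Closed form: n = −ln(1 − rB₀/P)/ln(1+r) = −ln(0.88063)/ln(1.00883) ≈ 14.454, so the balance reaches zero during payment 15.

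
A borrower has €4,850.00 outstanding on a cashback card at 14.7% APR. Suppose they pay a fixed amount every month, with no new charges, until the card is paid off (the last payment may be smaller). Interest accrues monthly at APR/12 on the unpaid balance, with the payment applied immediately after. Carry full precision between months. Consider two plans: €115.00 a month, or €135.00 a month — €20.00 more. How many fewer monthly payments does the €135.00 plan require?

12 fewer payments

Monthly rate r = 14.7%/12 = 1.225% = 0.01225.
At €115.00/mo: n = ⌈−ln(1 − rB₀/P)/ln(1+r)⌉ = 60 payments (last €81.51); total interest = total paid − €4,850.00 = €2,016.51.
At €135.00/mo: 48 payments (last €85.92); total interest €1,580.92.
Payments saved = 60 − 48 = 12.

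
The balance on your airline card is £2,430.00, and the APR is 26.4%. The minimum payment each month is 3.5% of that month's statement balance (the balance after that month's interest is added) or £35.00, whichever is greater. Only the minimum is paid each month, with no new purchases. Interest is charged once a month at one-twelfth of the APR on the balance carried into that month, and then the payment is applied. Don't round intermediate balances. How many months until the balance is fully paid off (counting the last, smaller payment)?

110 months

Monthly rate r = 26.4%/12 = 2.2% = 0.022.
While 3.5% of the post-interest balance exceeds £35.00, each month B ← (B·(1+r))·(1 − 0.035), i.e. B shrinks by the factor (1+r)·0.965 = 0.98623.
This holds for months 1–66. Entering month 67 the balance is £973.12; 3.5% of the post-interest balance is now below £35.00, so the flat £35.00 minimum applies from here.
From month 67 a fixed £35.00 at rate r clears £973.12 in 44 more payments. Total: 66 + 44 = 110 months.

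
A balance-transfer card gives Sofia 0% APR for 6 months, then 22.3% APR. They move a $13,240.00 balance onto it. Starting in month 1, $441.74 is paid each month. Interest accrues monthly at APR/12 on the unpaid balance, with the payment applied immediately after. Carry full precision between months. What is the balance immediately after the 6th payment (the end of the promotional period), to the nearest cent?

$10,589.56

Promo months 1–6 at r₀ = 0%/12 = 0; months 7+ at r₁ = 22.3%/12 = 0.0185833.
After month 6 (no interest yet): B = $13,240.00 − 6·$441.74 = $10,589.56.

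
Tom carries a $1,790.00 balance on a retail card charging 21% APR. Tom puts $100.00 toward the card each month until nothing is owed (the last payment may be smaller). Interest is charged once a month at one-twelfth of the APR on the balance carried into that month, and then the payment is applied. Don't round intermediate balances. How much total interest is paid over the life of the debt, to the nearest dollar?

Monthly rate r = 21%/12 = 1.75% = 0.0175.
Payoff takes n = ⌈−ln(1 − rB₀/P)/ln(1+r)⌉ = ⌈21.661⌉ = 22 payments; the last is $66.27.
Total paid = 21·$100.00 + $66.27 = $2,166.27.
Total interest = total paid − principal = $2,166.27 − $1,790.00 = $376.27.

$376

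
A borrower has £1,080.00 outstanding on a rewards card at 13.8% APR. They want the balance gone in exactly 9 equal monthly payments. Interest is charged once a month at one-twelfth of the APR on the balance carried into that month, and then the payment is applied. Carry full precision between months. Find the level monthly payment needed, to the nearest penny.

£127.01

Monthly rate r = 13.8%/12 = 1.15% = 0.0115.
Level-payment amortization: P = B₀·r / (1 − (1+r)^(−n)) = 1080.00·0.0115 / (1 − 1.0115^(−9)).
Denominator 1 − (1+r)^(−9) = 0.0977912889.
P = 12.42 / 0.0977912889 ≈ 127.01.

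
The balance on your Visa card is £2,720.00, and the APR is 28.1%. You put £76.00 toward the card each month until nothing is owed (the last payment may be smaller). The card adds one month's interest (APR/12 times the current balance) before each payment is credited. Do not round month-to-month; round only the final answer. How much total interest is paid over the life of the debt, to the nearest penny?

£3,257.94

Monthly rate r = 28.1%/12 = 2.34167% = 0.0234167.
Payoff takes n = ⌈−ln(1 − rB₀/P)/ln(1+r)⌉ = ⌈78.654⌉ = 79 payments; the last is £49.94.
Total paid = 78·£76.00 + £49.94 = £5,977.94.
Total interest = total paid − principal = £5,977.94 − £2,720.00 = £3,257.94.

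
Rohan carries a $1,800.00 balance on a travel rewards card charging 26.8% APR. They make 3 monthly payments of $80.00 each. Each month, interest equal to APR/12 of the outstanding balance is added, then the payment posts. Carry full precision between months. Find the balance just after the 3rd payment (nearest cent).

$1,677.91

Monthly rate r = 26.8%/12 = 2.23333% = 0.0223333.
Each month: B ← B·(1+r) − $80.00.
Month 1: interest $40.20; balance after payment $1,760.20.
Month 2: interest $39.31; balance after payment $1,719.51.
Month 3: interest $38.40; balance after payment $1,677.91.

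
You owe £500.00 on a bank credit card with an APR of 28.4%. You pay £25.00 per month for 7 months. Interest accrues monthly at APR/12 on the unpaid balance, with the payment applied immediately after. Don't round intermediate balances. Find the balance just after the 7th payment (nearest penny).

£401.03

Monthly rate r = 28.4%/12 = 2.36667% = 0.0236667.
Each month: B ← B·(1+r) − £25.00.
Month 1: interest £11.83; balance after payment £486.83.
Month 2: interest £11.52; balance after payment £473.36.
Month 3: interest £11.20; balance after payment £459.56.
Month 4: interest £10.88; balance after payment £445.43.
Month 5: interest £10.54; balance after payment £430.98.
Month 6: interest £10.20; balance after payment £416.18.
Month 7: interest £9.85; balance after payment £401.03.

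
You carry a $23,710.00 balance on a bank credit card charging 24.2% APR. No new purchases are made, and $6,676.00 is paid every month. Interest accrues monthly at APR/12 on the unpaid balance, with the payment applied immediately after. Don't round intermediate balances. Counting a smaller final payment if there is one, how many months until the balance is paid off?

4 payments

Monthly rate r = 24.2%/12 = 2.01667% = 0.0201667.
Recurrence: B ← B·(1+r) − $6,676.00.
Month 1: interest $478.15; balance after payment $17,512.15.
Month 2: interest $353.16; balance after payment $11,189.31.
Month 3: interest $225.65; balance after payment $4,738.96.
Month 4: interest $95.57; balance after payment $0.00.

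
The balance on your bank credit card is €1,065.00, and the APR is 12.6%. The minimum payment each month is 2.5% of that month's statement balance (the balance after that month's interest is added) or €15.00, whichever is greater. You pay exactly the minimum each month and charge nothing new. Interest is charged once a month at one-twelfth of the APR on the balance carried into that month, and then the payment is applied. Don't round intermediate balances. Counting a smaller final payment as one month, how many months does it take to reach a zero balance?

91 months

Monthly rate r = 12.6%/12 = 1.05% = 0.0105.
While 2.5% of the post-interest balance exceeds €15.00, each month B ← (B·(1+r))·(1 − 0.025), i.e. B shrinks by the factor (1+r)·0.975 = 0.98524.
This holds for months 1–40. Entering month 41 the balance is €587.47; 2.5% of the post-interest balance is now below €15.00, so the flat €15.00 minimum applies from here.
From month 41 a fixed €15.00 at rate r clears €587.47 in 51 more payments. Total: 40 + 51 = 91 months.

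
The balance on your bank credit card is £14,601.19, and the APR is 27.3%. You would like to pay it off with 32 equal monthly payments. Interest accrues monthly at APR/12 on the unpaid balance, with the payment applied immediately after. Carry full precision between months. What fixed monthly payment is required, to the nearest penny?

Monthly rate r = 27.3%/12 = 2.275% = 0.02275.
Level-payment amortization: P = B₀·r / (1 − (1+r)^(−n)) = 14601.19·0.02275 / (1 − 1.02275^(−32)).
Denominator 1 − (1+r)^(−32) = 0.51317107.
P = 332.177 / 0.51317107 ≈ 647.30.

£647.30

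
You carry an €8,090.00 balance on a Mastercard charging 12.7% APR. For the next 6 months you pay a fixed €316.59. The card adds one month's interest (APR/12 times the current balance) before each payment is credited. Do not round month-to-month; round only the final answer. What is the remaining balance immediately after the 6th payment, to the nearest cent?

€6,666.99

Monthly rate r = 12.7%/12 = 1.05833% = 0.0105833.
Each month: B ← B·(1+r) − €316.59.
Month 1: interest €85.62; balance after payment €7,859.03.
Month 2: interest €83.17; balance after payment €7,625.61.
Month 3: interest €80.70; balance after payment €7,389.73.
Month 4: interest €78.21; balance after payment €7,151.35.
Month 5: interest €75.69; balance after payment €6,910.44.
Month 6: interest €73.14; balance after payment €6,666.99.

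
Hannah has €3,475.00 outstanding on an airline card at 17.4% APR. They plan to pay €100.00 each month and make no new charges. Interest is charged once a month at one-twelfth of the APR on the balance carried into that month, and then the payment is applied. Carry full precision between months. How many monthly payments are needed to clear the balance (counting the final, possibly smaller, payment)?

Monthly rate r = 17.4%/12 = 1.45% = 0.0145.
Recurrence: B ← B·(1+r) − €100.00.
Month 1: interest €50.39; balance after payment €3,425.39.
Month 2: interest €49.67; balance after payment €3,375.06.
Closed form: n = −ln(1 − rB₀/P)/ln(1+r) = −ln(0.49613)/ln(1.0145) ≈ 48.689, so the balance reaches zero during payment 49.

49 months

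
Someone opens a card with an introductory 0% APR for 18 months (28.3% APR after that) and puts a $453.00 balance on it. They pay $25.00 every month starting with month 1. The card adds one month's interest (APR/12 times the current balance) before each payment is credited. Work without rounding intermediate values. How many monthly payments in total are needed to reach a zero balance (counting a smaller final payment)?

Promo months 1–18 at r₀ = 0%/12 = 0; months 19+ at r₁ = 28.3%/12 = 0.0235833.
After month 18 (no interest yet): B = $453.00 − 18·$25.00 = $3.00.
Then at r₁ with $25.00/mo: n₂ = −ln(1 − r₁·B/P)/ln(1+r₁) ≈ 0.12 → 1 more payments.

19 payments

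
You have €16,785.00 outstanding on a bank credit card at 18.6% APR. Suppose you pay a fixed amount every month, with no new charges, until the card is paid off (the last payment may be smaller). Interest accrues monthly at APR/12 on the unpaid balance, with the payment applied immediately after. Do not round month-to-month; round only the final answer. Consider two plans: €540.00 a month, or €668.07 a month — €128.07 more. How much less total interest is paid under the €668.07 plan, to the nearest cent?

€1,650.64

Monthly rate r = 18.6%/12 = 1.55% = 0.0155.
At €540.00/mo: n = ⌈−ln(1 − rB₀/P)/ln(1+r)⌉ = 43 payments (last €400.04); total interest = total paid − €16,785.00 = €6,295.04.
At €668.07/mo: 33 payments (last €51.16); total interest €4,644.40.
Interest saved = €6,295.04 − €4,644.40 = €1,650.64.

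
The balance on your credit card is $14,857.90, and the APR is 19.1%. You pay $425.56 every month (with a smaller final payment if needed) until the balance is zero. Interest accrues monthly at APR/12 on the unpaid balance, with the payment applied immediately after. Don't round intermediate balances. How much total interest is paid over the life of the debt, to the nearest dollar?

$7,006

Monthly rate r = 19.1%/12 = 1.59167% = 0.0159167.
Payoff takes n = ⌈−ln(1 − rB₀/P)/ln(1+r)⌉ = ⌈51.375⌉ = 52 payments; the last is $160.37.
Total paid = 51·$425.56 + $160.37 = $21,863.93.
Total interest = total paid − principal = $21,863.93 − $14,857.90 = $7,006.03.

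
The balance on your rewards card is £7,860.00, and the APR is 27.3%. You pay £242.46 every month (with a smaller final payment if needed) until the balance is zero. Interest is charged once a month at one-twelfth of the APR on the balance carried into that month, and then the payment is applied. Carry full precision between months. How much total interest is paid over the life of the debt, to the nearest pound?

Monthly rate r = 27.3%/12 = 2.275% = 0.02275.
Payoff takes n = ⌈−ln(1 − rB₀/P)/ln(1+r)⌉ = ⌈59.458⌉ = 60 payments; the last is £111.76.
Total paid = 59·£242.46 + £111.76 = £14,416.90.
Total interest = total paid − principal = £14,416.90 − £7,860.00 = £6,556.90.

£6,557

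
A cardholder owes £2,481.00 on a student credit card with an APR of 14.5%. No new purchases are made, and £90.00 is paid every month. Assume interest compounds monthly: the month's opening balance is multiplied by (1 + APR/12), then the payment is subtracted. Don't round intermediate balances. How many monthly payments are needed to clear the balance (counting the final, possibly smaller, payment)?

Monthly rate r = 14.5%/12 = 1.20833% = 0.0120833.
Recurrence: B ← B·(1+r) − £90.00.
Month 1: interest £29.98; balance after payment £2,420.98.
Month 2: interest £29.25; balance after payment £2,360.23.
Closed form: n = −ln(1 − rB₀/P)/ln(1+r) = −ln(0.6669)/ln(1.01208) ≈ 33.729, so the balance reaches zero during payment 34.

34 months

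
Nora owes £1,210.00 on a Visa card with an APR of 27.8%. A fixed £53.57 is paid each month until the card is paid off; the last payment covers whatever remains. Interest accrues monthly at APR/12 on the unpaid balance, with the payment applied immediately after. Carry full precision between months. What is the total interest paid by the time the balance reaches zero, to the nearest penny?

£522.93

Monthly rate r = 27.8%/12 = 2.31667% = 0.0231667.
Payoff takes n = ⌈−ln(1 − rB₀/P)/ln(1+r)⌉ = ⌈32.346⌉ = 33 payments; the last is £18.69.
Total paid = 32·£53.57 + £18.69 = £1,732.93.
Total interest = total paid − principal = £1,732.93 − £1,210.00 = £522.93.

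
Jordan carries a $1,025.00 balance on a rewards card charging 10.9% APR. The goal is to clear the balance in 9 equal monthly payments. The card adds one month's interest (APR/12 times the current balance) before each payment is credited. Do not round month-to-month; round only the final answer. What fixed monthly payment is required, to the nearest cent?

$119.12

Monthly rate r = 10.9%/12 = 0.908333% = 0.00908333.
Level-payment amortization: P = B₀·r / (1 − (1+r)^(−n)) = 1025.00·0.00908333 / (1 − 1.00908^(−9)).
Denominator 1 − (1+r)^(−9) = 0.078157553.
P = 9.31042 / 0.078157553 ≈ 119.12.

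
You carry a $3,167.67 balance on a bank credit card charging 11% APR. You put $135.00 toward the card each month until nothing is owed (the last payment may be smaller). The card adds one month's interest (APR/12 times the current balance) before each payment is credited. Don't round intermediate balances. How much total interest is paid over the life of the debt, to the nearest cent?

$415.52

Monthly rate r = 11%/12 = 0.916667% = 0.00916667.
Payoff takes n = ⌈−ln(1 − rB₀/P)/ln(1+r)⌉ = ⌈26.541⌉ = 27 payments; the last is $73.19.
Total paid = 26·$135.00 + $73.19 = $3,583.19.
Total interest = total paid − principal = $3,583.19 − $3,167.67 = $415.52.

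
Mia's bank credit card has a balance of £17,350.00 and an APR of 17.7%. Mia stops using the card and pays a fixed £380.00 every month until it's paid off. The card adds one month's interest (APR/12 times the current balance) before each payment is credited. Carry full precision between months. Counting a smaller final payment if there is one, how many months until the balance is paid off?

Monthly rate r = 17.7%/12 = 1.475% = 0.01475.
Recurrence: B ← B·(1+r) − £380.00.
Month 1: interest £255.91; balance after payment £17,225.91.
Month 2: interest £254.08; balance after payment £17,099.99.
Closed form: n = −ln(1 − rB₀/P)/ln(1+r) = −ln(0.32655)/ln(1.01475) ≈ 76.435, so the balance reaches zero during payment 77.

77 payments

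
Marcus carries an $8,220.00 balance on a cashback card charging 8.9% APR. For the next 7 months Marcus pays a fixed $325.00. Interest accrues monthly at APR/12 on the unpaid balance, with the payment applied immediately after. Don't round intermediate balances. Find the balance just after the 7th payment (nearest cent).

Monthly rate r = 8.9%/12 = 0.741667% = 0.00741667.
Each month: B ← B·(1+r) − $325.00.
Month 1: interest $60.97; balance after payment $7,955.97.
Month 2: interest $59.01; balance after payment $7,689.97.
Month 3: interest $57.03; balance after payment $7,422.01.
Month 4: interest $55.05; balance after payment $7,152.05.
Month 5: interest $53.04; balance after payment $6,880.10.
Month 6: interest $51.03; balance after payment $6,606.12.
Month 7: interest $49.00; balance after payment $6,330.12.

$6,330.12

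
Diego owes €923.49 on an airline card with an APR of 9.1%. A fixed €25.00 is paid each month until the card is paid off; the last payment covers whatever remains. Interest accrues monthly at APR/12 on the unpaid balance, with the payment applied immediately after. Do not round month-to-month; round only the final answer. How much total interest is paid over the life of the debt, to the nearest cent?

Monthly rate r = 9.1%/12 = 0.758333% = 0.00758333.
Payoff takes n = ⌈−ln(1 − rB₀/P)/ln(1+r)⌉ = ⌈43.506⌉ = 44 payments; the last is €12.68.
Total paid = 43·€25.00 + €12.68 = €1,087.68.
Total interest = total paid − principal = €1,087.68 − €923.49 = €164.19.

€164.19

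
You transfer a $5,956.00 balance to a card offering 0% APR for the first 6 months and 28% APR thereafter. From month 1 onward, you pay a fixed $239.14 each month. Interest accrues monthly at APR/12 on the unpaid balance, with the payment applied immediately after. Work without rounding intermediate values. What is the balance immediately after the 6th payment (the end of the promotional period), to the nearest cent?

Promo months 1–6 at r₀ = 0%/12 = 0; months 7+ at r₁ = 28%/12 = 0.0233333.
After month 6 (no interest yet): B = $5,956.00 − 6·$239.14 = $4,521.16.

$4,521.16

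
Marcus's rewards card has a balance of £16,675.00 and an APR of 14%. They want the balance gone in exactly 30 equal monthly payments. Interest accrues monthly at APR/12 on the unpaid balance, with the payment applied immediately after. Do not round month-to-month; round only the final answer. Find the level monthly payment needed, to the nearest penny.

£661.97

Monthly rate r = 14%/12 = 1.16667% = 0.0116667.
Level-payment amortization: P = B₀·r / (1 − (1+r)^(−n)) = 16675.00·0.0116667 / (1 − 1.01167^(−30)).
Denominator 1 − (1+r)^(−30) = 0.293882818.
P = 194.542 / 0.293882818 ≈ 661.97.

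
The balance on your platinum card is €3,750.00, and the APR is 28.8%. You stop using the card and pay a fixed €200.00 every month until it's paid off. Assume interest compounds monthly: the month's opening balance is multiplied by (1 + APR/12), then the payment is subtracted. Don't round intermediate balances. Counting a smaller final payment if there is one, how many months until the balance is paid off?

Monthly rate r = 28.8%/12 = 2.4% = 0.024.
Recurrence: B ← B·(1+r) − €200.00.
Month 1: interest €90.00; balance after payment €3,640.00.
Month 2: interest €87.36; balance after payment €3,527.36.
Closed form: n = −ln(1 − rB₀/P)/ln(1+r) = −ln(0.55)/ln(1.024) ≈ 25.208, so the balance reaches zero during payment 26.

26 months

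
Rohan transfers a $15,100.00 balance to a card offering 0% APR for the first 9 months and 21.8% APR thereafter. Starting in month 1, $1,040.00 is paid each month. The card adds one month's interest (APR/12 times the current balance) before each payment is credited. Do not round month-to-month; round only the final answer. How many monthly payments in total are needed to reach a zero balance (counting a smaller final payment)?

15 months

Promo months 1–9 at r₀ = 0%/12 = 0; months 10+ at r₁ = 21.8%/12 = 0.0181667.
After month 9 (no interest yet): B = $15,100.00 − 9·$1,040.00 = $5,740.00.
Then at r₁ with $1,040.00/mo: n₂ = −ln(1 − r₁·B/P)/ln(1+r₁) ≈ 5.87 → 6 more payments.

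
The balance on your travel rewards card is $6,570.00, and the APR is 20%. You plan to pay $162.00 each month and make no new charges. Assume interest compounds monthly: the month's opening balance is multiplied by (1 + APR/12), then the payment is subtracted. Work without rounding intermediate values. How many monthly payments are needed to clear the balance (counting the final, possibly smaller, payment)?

Monthly rate r = 20%/12 = 1.66667% = 0.0166667.
Recurrence: B ← B·(1+r) − $162.00.
Month 1: interest $109.50; balance after payment $6,517.50.
Month 2: interest $108.62; balance after payment $6,464.12.
Closed form: n = −ln(1 − rB₀/P)/ln(1+r) = −ln(0.32407)/ln(1.01667) ≈ 68.169, so the balance reaches zero during payment 69.

69 payments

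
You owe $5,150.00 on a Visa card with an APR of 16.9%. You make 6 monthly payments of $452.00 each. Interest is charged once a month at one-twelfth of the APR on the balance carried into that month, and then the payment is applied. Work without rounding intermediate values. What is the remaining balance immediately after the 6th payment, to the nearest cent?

Monthly rate r = 16.9%/12 = 1.40833% = 0.0140833.
Each month: B ← B·(1+r) − $452.00.
Month 1: interest $72.53; balance after payment $4,770.53.
Month 2: interest $67.18; balance after payment $4,385.71.
Month 3: interest $61.77; balance after payment $3,995.48.
Month 4: interest $56.27; balance after payment $3,599.75.
Month 5: interest $50.70; balance after payment $3,198.45.
Month 6: interest $45.04; balance after payment $2,791.49.

$2,791.49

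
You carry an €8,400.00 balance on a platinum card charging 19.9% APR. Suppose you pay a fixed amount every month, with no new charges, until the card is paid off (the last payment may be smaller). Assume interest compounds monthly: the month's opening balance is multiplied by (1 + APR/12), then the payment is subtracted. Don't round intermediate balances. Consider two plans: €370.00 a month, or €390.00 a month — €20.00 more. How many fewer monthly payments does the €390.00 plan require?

2 fewer payments

Monthly rate r = 19.9%/12 = 1.65833% = 0.0165833.
At €370.00/mo: n = ⌈−ln(1 − rB₀/P)/ln(1+r)⌉ = 29 payments (last €267.40); total interest = total paid − €8,400.00 = €2,227.40.
At €390.00/mo: 27 payments (last €338.48); total interest €2,078.48.
Payments saved = 29 − 27 = 2.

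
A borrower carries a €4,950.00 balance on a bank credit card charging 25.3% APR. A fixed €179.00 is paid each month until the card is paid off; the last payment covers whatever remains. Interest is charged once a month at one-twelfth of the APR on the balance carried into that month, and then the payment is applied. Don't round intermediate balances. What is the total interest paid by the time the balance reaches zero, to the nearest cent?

Monthly rate r = 25.3%/12 = 2.10833% = 0.0210833.
Payoff takes n = ⌈−ln(1 − rB₀/P)/ln(1+r)⌉ = ⌈41.926⌉ = 42 payments; the last is €165.82.
Total paid = 41·€179.00 + €165.82 = €7,504.82.
Total interest = total paid − principal = €7,504.82 − €4,950.00 = €2,554.82.

€2,554.82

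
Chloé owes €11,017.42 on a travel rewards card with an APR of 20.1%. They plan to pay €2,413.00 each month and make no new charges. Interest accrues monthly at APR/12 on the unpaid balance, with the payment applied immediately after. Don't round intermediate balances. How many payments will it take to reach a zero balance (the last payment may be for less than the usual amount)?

5 months

Monthly rate r = 20.1%/12 = 1.675% = 0.01675.
Recurrence: B ← B·(1+r) − €2,413.00.
Month 1: interest €184.54; balance after payment €8,788.96.
Month 2: interest €147.22; balance after payment €6,523.18.
Month 3: interest €109.26; balance after payment €4,219.44.
Month 4: interest €70.68; balance after payment €1,877.12.
Month 5: interest €31.44; balance after payment €0.00.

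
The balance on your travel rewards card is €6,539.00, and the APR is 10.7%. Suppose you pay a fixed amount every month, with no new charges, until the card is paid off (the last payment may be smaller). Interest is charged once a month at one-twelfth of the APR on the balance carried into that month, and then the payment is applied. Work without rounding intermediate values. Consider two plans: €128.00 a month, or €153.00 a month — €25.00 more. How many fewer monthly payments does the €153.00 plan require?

Monthly rate r = 10.7%/12 = 0.891667% = 0.00891667.
At €128.00/mo: n = ⌈−ln(1 − rB₀/P)/ln(1+r)⌉ = 69 payments (last €61.73); total interest = total paid − €6,539.00 = €2,226.73.
At €153.00/mo: 55 payments (last €7.31); total interest €1,730.31.
Payments saved = 69 − 55 = 14.

14 fewer payments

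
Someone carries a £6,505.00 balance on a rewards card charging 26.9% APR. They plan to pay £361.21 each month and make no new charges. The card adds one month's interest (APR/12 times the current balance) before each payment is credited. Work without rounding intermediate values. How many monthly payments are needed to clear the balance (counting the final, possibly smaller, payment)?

24 payments

Monthly rate r = 26.9%/12 = 2.24167% = 0.0224167.
Recurrence: B ← B·(1+r) − £361.21.
Month 1: interest £145.82; balance after payment £6,289.61.
Month 2: interest £140.99; balance after payment £6,069.39.
Closed form: n = −ln(1 − rB₀/P)/ln(1+r) = −ln(0.5963)/ln(1.02242) ≈ 23.321, so the balance reaches zero during payment 24.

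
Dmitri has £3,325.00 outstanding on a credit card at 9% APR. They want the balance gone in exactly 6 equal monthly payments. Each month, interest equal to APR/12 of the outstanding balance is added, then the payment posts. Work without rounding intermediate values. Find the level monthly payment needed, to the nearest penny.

£568.80

Monthly rate r = 9%/12 = 0.75% = 0.0075.
Level-payment amortization: P = B₀·r / (1 − (1+r)^(−n)) = 3325.00·0.0075 / (1 − 1.0075^(−6)).
Denominator 1 − (1+r)^(−6) = 0.0438419822.
P = 24.9375 / 0.0438419822 ≈ 568.80.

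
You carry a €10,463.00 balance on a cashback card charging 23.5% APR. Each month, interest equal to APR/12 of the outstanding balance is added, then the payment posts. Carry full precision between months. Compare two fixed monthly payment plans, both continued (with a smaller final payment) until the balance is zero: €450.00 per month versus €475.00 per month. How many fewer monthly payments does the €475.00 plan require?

2 fewer payments

Monthly rate r = 23.5%/12 = 1.95833% = 0.0195833.
At €450.00/mo: n = ⌈−ln(1 − rB₀/P)/ln(1+r)⌉ = 32 payments (last €148.71); total interest = total paid − €10,463.00 = €3,635.71.
At €475.00/mo: 30 payments (last €51.80); total interest €3,363.80.
Payments saved = 32 − 30 = 2.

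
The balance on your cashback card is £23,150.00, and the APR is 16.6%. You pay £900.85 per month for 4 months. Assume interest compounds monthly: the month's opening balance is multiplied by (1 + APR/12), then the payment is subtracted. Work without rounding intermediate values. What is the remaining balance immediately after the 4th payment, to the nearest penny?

£20,778.93

Monthly rate r = 16.6%/12 = 1.38333% = 0.0138333.
Each month: B ← B·(1+r) − £900.85.
Month 1: interest £320.24; balance after payment £22,569.39.
Month 2: interest £312.21; balance after payment £21,980.75.
Month 3: interest £304.07; balance after payment £21,383.97.
Month 4: interest £295.81; balance after payment £20,778.93.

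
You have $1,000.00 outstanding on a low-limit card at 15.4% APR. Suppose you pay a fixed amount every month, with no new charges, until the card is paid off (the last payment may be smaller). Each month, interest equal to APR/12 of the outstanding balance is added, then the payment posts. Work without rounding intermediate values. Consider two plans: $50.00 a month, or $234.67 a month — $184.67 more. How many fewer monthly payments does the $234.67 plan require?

19 fewer payments

Monthly rate r = 15.4%/12 = 1.28333% = 0.0128333.
At $50.00/mo: n = ⌈−ln(1 − rB₀/P)/ln(1+r)⌉ = 24 payments (last $13.09); total interest = total paid − $1,000.00 = $163.09.
At $234.67/mo: 5 payments (last $96.65); total interest $35.33.
Payments saved = 24 − 5 = 19.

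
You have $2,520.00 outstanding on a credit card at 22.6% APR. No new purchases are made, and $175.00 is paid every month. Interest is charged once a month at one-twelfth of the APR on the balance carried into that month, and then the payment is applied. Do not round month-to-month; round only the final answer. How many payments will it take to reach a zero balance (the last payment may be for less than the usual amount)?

Monthly rate r = 22.6%/12 = 1.88333% = 0.0188333.
Recurrence: B ← B·(1+r) − $175.00.
Month 1: interest $47.46; balance after payment $2,392.46.
Month 2: interest $45.06; balance after payment $2,262.52.
Closed form: n = −ln(1 − rB₀/P)/ln(1+r) = −ln(0.7288)/ln(1.01883) ≈ 16.955, so the balance reaches zero during payment 17.

17 months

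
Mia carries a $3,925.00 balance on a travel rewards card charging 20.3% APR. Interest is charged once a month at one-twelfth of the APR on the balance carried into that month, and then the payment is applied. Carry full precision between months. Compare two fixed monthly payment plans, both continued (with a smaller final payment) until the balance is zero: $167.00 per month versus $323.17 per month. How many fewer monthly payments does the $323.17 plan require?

17 fewer payments

Monthly rate r = 20.3%/12 = 1.69167% = 0.0169167.
At $167.00/mo: n = ⌈−ln(1 − rB₀/P)/ln(1+r)⌉ = 31 payments (last $35.73); total interest = total paid − $3,925.00 = $1,120.73.
At $323.17/mo: 14 payments (last $230.05); total interest $506.26.
Payments saved = 31 − 14 = 17.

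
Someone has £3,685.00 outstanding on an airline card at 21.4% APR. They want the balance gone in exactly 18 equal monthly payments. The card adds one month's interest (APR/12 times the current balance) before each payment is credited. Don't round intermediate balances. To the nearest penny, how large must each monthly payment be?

Monthly rate r = 21.4%/12 = 1.78333% = 0.0178333.
Level-payment amortization: P = B₀·r / (1 − (1+r)^(−n)) = 3685.00·0.0178333 / (1 − 1.01783^(−18)).
Denominator 1 − (1+r)^(−18) = 0.272521861.
P = 65.7158 / 0.272521861 ≈ 241.14.

£241.14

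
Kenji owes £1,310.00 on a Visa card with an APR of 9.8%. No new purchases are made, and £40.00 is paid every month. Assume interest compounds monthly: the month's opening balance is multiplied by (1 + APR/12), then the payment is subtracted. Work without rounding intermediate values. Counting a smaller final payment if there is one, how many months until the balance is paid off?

Monthly rate r = 9.8%/12 = 0.816667% = 0.00816667.
Recurrence: B ← B·(1+r) − £40.00.
Month 1: interest £10.70; balance after payment £1,280.70.
Month 2: interest £10.46; balance after payment £1,251.16.
Closed form: n = −ln(1 − rB₀/P)/ln(1+r) = −ln(0.73254)/ln(1.00817) ≈ 38.266, so the balance reaches zero during payment 39.

39 payments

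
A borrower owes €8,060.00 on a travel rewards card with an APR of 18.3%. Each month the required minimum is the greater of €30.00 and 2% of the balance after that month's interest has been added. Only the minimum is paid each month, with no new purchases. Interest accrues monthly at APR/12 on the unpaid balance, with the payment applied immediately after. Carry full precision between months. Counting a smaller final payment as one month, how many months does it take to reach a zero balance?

Monthly rate r = 18.3%/12 = 1.525% = 0.01525.
While 2% of the post-interest balance exceeds €30.00, each month B ← (B·(1+r))·(1 − 0.02), i.e. B shrinks by the factor (1+r)·0.98 = 0.99494.
This holds for months 1–335. Entering month 336 the balance is €1,475.79; 2% of the post-interest balance is now below €30.00, so the flat €30.00 minimum applies from here.
From month 336 a fixed €30.00 at rate r clears €1,475.79 in 92 more payments. Total: 335 + 92 = 427 months.

427 months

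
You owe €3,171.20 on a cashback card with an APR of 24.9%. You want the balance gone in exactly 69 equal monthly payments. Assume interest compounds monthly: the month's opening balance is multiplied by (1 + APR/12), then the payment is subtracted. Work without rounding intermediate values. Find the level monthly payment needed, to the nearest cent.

€86.86

Monthly rate r = 24.9%/12 = 2.075% = 0.02075.
Level-payment amortization: P = B₀·r / (1 − (1+r)^(−n)) = 3171.20·0.02075 / (1 − 1.02075^(−69)).
Denominator 1 − (1+r)^(−69) = 0.757583494.
P = 65.8024 / 0.757583494 ≈ 86.86.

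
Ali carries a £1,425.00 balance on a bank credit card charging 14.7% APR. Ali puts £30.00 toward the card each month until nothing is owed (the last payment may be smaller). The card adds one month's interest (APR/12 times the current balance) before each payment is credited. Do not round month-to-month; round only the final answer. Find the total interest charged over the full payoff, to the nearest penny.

Monthly rate r = 14.7%/12 = 1.225% = 0.01225.
Payoff takes n = ⌈−ln(1 − rB₀/P)/ln(1+r)⌉ = ⌈71.617⌉ = 72 payments; the last is £18.54.
Total paid = 71·£30.00 + £18.54 = £2,148.54.
Total interest = total paid − principal = £2,148.54 − £1,425.00 = £723.54.

£723.54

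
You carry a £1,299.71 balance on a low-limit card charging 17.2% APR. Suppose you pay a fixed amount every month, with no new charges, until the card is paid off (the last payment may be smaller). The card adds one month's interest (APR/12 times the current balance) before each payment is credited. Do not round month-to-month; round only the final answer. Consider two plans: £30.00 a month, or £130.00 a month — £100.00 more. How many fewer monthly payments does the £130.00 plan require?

58 fewer payments

Monthly rate r = 17.2%/12 = 1.43333% = 0.0143333.
At £30.00/mo: n = ⌈−ln(1 − rB₀/P)/ln(1+r)⌉ = 69 payments (last £5.09); total interest = total paid − £1,299.71 = £745.38.
At £130.00/mo: 11 payments (last £112.95); total interest £113.24.
Payments saved = 69 − 11 = 58.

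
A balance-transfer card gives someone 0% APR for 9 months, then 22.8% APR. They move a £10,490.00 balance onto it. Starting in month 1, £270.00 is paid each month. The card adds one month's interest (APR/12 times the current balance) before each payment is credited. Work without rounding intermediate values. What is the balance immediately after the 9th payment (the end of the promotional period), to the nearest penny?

Promo months 1–9 at r₀ = 0%/12 = 0; months 10+ at r₁ = 22.8%/12 = 0.019.
After month 9 (no interest yet): B = £10,490.00 − 9·£270.00 = £8,060.00.

£8,060.00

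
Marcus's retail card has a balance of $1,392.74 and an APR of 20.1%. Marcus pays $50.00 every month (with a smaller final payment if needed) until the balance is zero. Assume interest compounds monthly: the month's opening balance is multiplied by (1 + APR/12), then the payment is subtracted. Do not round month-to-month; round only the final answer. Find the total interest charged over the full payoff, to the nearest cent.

Monthly rate r = 20.1%/12 = 1.675% = 0.01675.
Payoff takes n = ⌈−ln(1 − rB₀/P)/ln(1+r)⌉ = ⌈37.831⌉ = 38 payments; the last is $41.62.
Total paid = 37·$50.00 + $41.62 = $1,891.62.
Total interest = total paid − principal = $1,891.62 − $1,392.74 = $498.88.

$498.88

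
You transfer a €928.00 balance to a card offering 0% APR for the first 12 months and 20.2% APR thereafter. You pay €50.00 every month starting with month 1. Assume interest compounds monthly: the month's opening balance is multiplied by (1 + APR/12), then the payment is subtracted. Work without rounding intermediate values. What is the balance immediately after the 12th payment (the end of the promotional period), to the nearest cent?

Promo months 1–12 at r₀ = 0%/12 = 0; months 13+ at r₁ = 20.2%/12 = 0.0168333.
After month 12 (no interest yet): B = €928.00 − 12·€50.00 = €328.00.

€328.00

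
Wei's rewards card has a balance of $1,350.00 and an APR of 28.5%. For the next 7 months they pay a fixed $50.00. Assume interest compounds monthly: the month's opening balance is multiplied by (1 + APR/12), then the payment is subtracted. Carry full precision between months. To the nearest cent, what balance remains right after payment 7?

Monthly rate r = 28.5%/12 = 2.375% = 0.02375.
Each month: B ← B·(1+r) − $50.00.
Month 1: interest $32.06; balance after payment $1,332.06.
Month 2: interest $31.64; balance after payment $1,313.70.
Month 3: interest $31.20; balance after payment $1,294.90.
Month 4: interest $30.75; balance after payment $1,275.65.
Month 5: interest $30.30; balance after payment $1,255.95.
Month 6: interest $29.83; balance after payment $1,235.78.
Month 7: interest $29.35; balance after payment $1,215.13.

$1,215.13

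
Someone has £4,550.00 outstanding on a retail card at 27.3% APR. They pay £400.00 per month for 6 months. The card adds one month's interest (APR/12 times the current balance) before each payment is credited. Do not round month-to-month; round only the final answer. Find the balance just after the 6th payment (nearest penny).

£2,666.78

Monthly rate r = 27.3%/12 = 2.275% = 0.02275.
Each month: B ← B·(1+r) − £400.00.
Month 1: interest £103.51; balance after payment £4,253.51.
Month 2: interest £96.77; balance after payment £3,950.28.
Month 3: interest £89.87; balance after payment £3,640.15.
Month 4: interest £82.81; balance after payment £3,322.96.
Month 5: interest £75.60; balance after payment £2,998.56.
Month 6: interest £68.22; balance after payment £2,666.78.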